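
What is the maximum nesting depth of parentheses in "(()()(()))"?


Input: "(()()(()))"
Tracking depth:
  Position 0 '(': depth becomes 1
  Position 1 '(': depth becomes 2
  Position 2 ')': depth becomes 1
  Position 3 '(': depth becomes 2
  Position 4 ')': depth becomes 1
  Position 5 '(': depth becomes 2
  Position 6 '(': depth becomes 3
  Position 7 ')': depth becomes 2
  Position 8 ')': depth becomes 1
  Position 9 ')': depth becomes 0
Maximum depth reached: 3

3


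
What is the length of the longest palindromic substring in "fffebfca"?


Input: "fffebfca"
Checking substrings for palindromes:
  [0:3] "fff" (len 3) => palindrome
  [0:2] "ff" (len 2) => palindrome
  [1:3] "ff" (len 2) => palindrome
Longest palindromic substring: "fff" with length 3

3


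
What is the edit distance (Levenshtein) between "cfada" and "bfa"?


Computing edit distance: "cfada" -> "bfa"
DP table:
           b    f    a
      0    1    2    3
  c   1    1    2    3
  f   2    2    1    2
  a   3    3    2    1
  d   4    4    3    2
  a   5    5    4    3
Edit distance = dp[5][3] = 3

3


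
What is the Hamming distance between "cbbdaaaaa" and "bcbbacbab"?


Comparing "cbbdaaaaa" and "bcbbacbab" position by position:
  Position 0: 'c' vs 'b' => differ
  Position 1: 'b' vs 'c' => differ
  Position 2: 'b' vs 'b' => same
  Position 3: 'd' vs 'b' => differ
  Position 4: 'a' vs 'a' => same
  Position 5: 'a' vs 'c' => differ
  Position 6: 'a' vs 'b' => differ
  Position 7: 'a' vs 'a' => same
  Position 8: 'a' vs 'b' => differ
Total differences (Hamming distance): 6

6


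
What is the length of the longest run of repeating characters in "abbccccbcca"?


Input: "abbccccbcca"
Scanning for longest run:
  Position 1 ('b'): new char, reset run to 1
  Position 2 ('b'): continues run of 'b', length=2
  Position 3 ('c'): new char, reset run to 1
  Position 4 ('c'): continues run of 'c', length=2
  Position 5 ('c'): continues run of 'c', length=3
  Position 6 ('c'): continues run of 'c', length=4
  Position 7 ('b'): new char, reset run to 1
  Position 8 ('c'): new char, reset run to 1
  Position 9 ('c'): continues run of 'c', length=2
  Position 10 ('a'): new char, reset run to 1
Longest run: 'c' with length 4

4


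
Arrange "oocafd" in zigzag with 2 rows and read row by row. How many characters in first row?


Zigzag "oocafd" into 2 rows:
Placing characters:
  'o' => row 0
  'o' => row 1
  'c' => row 0
  'a' => row 1
  'f' => row 0
  'd' => row 1
Rows:
  Row 0: "ocf"
  Row 1: "oad"
First row length: 3

3


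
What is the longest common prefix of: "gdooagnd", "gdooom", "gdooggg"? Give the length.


Words: gdooagnd, gdooom, gdooggg
  Position 0: all 'g' => match
  Position 1: all 'd' => match
  Position 2: all 'o' => match
  Position 3: all 'o' => match
  Position 4: ('a', 'o', 'g') => mismatch, stop
LCP = "gdoo" (length 4)

4


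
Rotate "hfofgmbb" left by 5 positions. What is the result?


Input: "hfofgmbb", rotate left by 5
First 5 characters: "hfofg"
Remaining characters: "mbb"
Concatenate remaining + first: "mbb" + "hfofg" = "mbbhfofg"

mbbhfofg


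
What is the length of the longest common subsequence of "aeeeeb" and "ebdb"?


LCS of "aeeeeb" and "ebdb"
DP table:
           e    b    d    b
      0    0    0    0    0
  a   0    0    0    0    0
  e   0    1    1    1    1
  e   0    1    1    1    1
  e   0    1    1    1    1
  e   0    1    1    1    1
  b   0    1    2    2    2
LCS length = dp[6][4] = 2

2


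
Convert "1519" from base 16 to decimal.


Input: "1519" in base 16
Positional expansion:
  Digit '1' (value 1) x 16^3 = 4096
  Digit '5' (value 5) x 16^2 = 1280
  Digit '1' (value 1) x 16^1 = 16
  Digit '9' (value 9) x 16^0 = 9
Sum = 5401

5401


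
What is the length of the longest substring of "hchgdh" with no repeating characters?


Input: "hchgdh"
Sliding window (track last position of each char):
  Position 0 ('h'): window [0,0] length 1 -- new best
  Position 1 ('c'): window [0,1] length 2 -- new best
  Position 2 ('h'): repeat (last at 0), move window start to 1
  Position 2 ('h'): window [1,2] length 2
  Position 3 ('g'): window [1,3] length 3 -- new best
  Position 4 ('d'): window [1,4] length 4 -- new best
  Position 5 ('h'): repeat (last at 2), move window start to 3
  Position 5 ('h'): window [3,5] length 3
Longest substring with no repeats: "chgd" with length 4

4


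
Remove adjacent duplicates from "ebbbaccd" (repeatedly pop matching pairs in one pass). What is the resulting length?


Input: ebbbaccd
Stack-based adjacent duplicate removal:
  Read 'e': push. Stack: e
  Read 'b': push. Stack: eb
  Read 'b': matches stack top 'b' => pop. Stack: e
  Read 'b': push. Stack: eb
  Read 'a': push. Stack: eba
  Read 'c': push. Stack: ebac
  Read 'c': matches stack top 'c' => pop. Stack: eba
  Read 'd': push. Stack: ebad
Final stack: "ebad" (length 4)

4


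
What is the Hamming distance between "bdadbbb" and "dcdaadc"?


Comparing "bdadbbb" and "dcdaadc" position by position:
  Position 0: 'b' vs 'd' => differ
  Position 1: 'd' vs 'c' => differ
  Position 2: 'a' vs 'd' => differ
  Position 3: 'd' vs 'a' => differ
  Position 4: 'b' vs 'a' => differ
  Position 5: 'b' vs 'd' => differ
  Position 6: 'b' vs 'c' => differ
Total differences (Hamming distance): 7

7


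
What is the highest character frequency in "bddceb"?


Input: bddceb
Character counts:
  'b': 2
  'c': 1
  'd': 2
  'e': 1
Maximum frequency: 2

2


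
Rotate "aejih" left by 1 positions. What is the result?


Input: "aejih", rotate left by 1
First 1 characters: "a"
Remaining characters: "ejih"
Concatenate remaining + first: "ejih" + "a" = "ejiha"

ejiha


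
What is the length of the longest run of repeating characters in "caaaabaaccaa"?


Input: "caaaabaaccaa"
Scanning for longest run:
  Position 1 ('a'): new char, reset run to 1
  Position 2 ('a'): continues run of 'a', length=2
  Position 3 ('a'): continues run of 'a', length=3
  Position 4 ('a'): continues run of 'a', length=4
  Position 5 ('b'): new char, reset run to 1
  Position 6 ('a'): new char, reset run to 1
  Position 7 ('a'): continues run of 'a', length=2
  Position 8 ('c'): new char, reset run to 1
  Position 9 ('c'): continues run of 'c', length=2
  Position 10 ('a'): new char, reset run to 1
  Position 11 ('a'): continues run of 'a', length=2
Longest run: 'a' with length 4

4


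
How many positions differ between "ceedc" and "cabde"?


Comparing "ceedc" and "cabde" position by position:
  Position 0: 'c' vs 'c' => same
  Position 1: 'e' vs 'a' => DIFFER
  Position 2: 'e' vs 'b' => DIFFER
  Position 3: 'd' vs 'd' => same
  Position 4: 'c' vs 'e' => DIFFER
Positions that differ: 3

3


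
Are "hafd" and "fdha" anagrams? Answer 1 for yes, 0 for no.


Strings: "hafd", "fdha"
Sorted first:  adfh
Sorted second: adfh
Sorted forms match => anagrams

1


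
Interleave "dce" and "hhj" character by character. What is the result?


Interleaving "dce" and "hhj":
  Position 0: 'd' from first, 'h' from second => "dh"
  Position 1: 'c' from first, 'h' from second => "ch"
  Position 2: 'e' from first, 'j' from second => "ej"
Result: dhchej

dhchej


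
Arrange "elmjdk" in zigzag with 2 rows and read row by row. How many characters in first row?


Zigzag "elmjdk" into 2 rows:
Placing characters:
  'e' => row 0
  'l' => row 1
  'm' => row 0
  'j' => row 1
  'd' => row 0
  'k' => row 1
Rows:
  Row 0: "emd"
  Row 1: "ljk"
First row length: 3

3


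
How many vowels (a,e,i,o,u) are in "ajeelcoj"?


Input: ajeelcoj
Checking each character:
  'a' at position 0: vowel (running total: 1)
  'j' at position 1: consonant
  'e' at position 2: vowel (running total: 2)
  'e' at position 3: vowel (running total: 3)
  'l' at position 4: consonant
  'c' at position 5: consonant
  'o' at position 6: vowel (running total: 4)
  'j' at position 7: consonant
Total vowels: 4

4


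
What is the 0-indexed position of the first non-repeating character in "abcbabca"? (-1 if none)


Input: abcbabca
Character frequencies:
  'a': 3
  'b': 3
  'c': 2
Scanning left to right for freq == 1:
  Position 0 ('a'): freq=3, skip
  Position 1 ('b'): freq=3, skip
  Position 2 ('c'): freq=2, skip
  Position 3 ('b'): freq=3, skip
  Position 4 ('a'): freq=3, skip
  Position 5 ('b'): freq=3, skip
  Position 6 ('c'): freq=2, skip
  Position 7 ('a'): freq=3, skip
  No unique character found => answer = -1

-1


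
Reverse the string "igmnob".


Input: igmnob
Reading characters right to left:
  Position 5: 'b'
  Position 4: 'o'
  Position 3: 'n'
  Position 2: 'm'
  Position 1: 'g'
  Position 0: 'i'
Reversed: bonmgi

bonmgi


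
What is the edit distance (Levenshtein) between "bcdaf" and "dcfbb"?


Computing edit distance: "bcdaf" -> "dcfbb"
DP table:
           d    c    f    b    b
      0    1    2    3    4    5
  b   1    1    2    3    3    4
  c   2    2    1    2    3    4
  d   3    2    2    2    3    4
  a   4    3    3    3    3    4
  f   5    4    4    3    4    4
Edit distance = dp[5][5] = 4

4


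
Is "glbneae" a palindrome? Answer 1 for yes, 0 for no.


Input: glbneae
Reversed: eaenblg
  Compare pos 0 ('g') with pos 6 ('e'): MISMATCH
  Compare pos 1 ('l') with pos 5 ('a'): MISMATCH
  Compare pos 2 ('b') with pos 4 ('e'): MISMATCH
Result: not a palindrome

0


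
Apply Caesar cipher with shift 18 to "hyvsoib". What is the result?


Caesar cipher: shift "hyvsoib" by 18
  'h' (pos 7) + 18 = pos 25 = 'z'
  'y' (pos 24) + 18 = pos 16 = 'q'
  'v' (pos 21) + 18 = pos 13 = 'n'
  's' (pos 18) + 18 = pos 10 = 'k'
  'o' (pos 14) + 18 = pos 6 = 'g'
  'i' (pos 8) + 18 = pos 0 = 'a'
  'b' (pos 1) + 18 = pos 19 = 't'
Result: zqnkgat

zqnkgat


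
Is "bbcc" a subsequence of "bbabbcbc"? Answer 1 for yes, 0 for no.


Check if "bbcc" is a subsequence of "bbabbcbc"
Greedy scan:
  Position 0 ('b'): matches sub[0] = 'b'
  Position 1 ('b'): matches sub[1] = 'b'
  Position 2 ('a'): no match needed
  Position 3 ('b'): no match needed
  Position 4 ('b'): no match needed
  Position 5 ('c'): matches sub[2] = 'c'
  Position 6 ('b'): no match needed
  Position 7 ('c'): matches sub[3] = 'c'
All 4 characters matched => is a subsequence

1


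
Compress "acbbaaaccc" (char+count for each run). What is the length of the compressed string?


Input: acbbaaaccc
Runs:
  'a' x 1 => "a1"
  'c' x 1 => "c1"
  'b' x 2 => "b2"
  'a' x 3 => "a3"
  'c' x 3 => "c3"
Compressed: "a1c1b2a3c3"
Compressed length: 10

10


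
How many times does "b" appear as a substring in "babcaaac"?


Searching for "b" in "babcaaac"
Scanning each position:
  Position 0: "b" => MATCH
  Position 1: "a" => no
  Position 2: "b" => MATCH
  Position 3: "c" => no
  Position 4: "a" => no
  Position 5: "a" => no
  Position 6: "a" => no
  Position 7: "c" => no
Total occurrences: 2

2


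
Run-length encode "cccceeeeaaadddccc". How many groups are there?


Input: cccceeeeaaadddccc
Scanning for consecutive runs:
  Group 1: 'c' x 4 (positions 0-3)
  Group 2: 'e' x 4 (positions 4-7)
  Group 3: 'a' x 3 (positions 8-10)
  Group 4: 'd' x 3 (positions 11-13)
  Group 5: 'c' x 3 (positions 14-16)
Total groups: 5

5


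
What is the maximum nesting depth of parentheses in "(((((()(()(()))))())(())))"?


Input: "(((((()(()(()))))())(())))"
Tracking depth:
  Position 0 '(': depth becomes 1
  Position 1 '(': depth becomes 2
  Position 2 '(': depth becomes 3
  Position 3 '(': depth becomes 4
  Position 4 '(': depth becomes 5
  Position 5 '(': depth becomes 6
  Position 6 ')': depth becomes 5
  Position 7 '(': depth becomes 6
  Position 8 '(': depth becomes 7
  Position 9 ')': depth becomes 6
  Position 10 '(': depth becomes 7
  Position 11 '(': depth becomes 8
  Position 12 ')': depth becomes 7
  Position 13 ')': depth becomes 6
  Position 14 ')': depth becomes 5
  Position 15 ')': depth becomes 4
  Position 16 ')': depth becomes 3
  Position 17 '(': depth becomes 4
  Position 18 ')': depth becomes 3
  Position 19 ')': depth becomes 2
  Position 20 '(': depth becomes 3
  Position 21 '(': depth becomes 4
  Position 22 ')': depth becomes 3
  Position 23 ')': depth becomes 2
  Position 24 ')': depth becomes 1
  Position 25 ')': depth becomes 0
Maximum depth reached: 8

8


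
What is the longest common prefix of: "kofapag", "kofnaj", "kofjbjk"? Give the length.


Words: kofapag, kofnaj, kofjbjk
  Position 0: all 'k' => match
  Position 1: all 'o' => match
  Position 2: all 'f' => match
  Position 3: ('a', 'n', 'j') => mismatch, stop
LCP = "kof" (length 3)

3


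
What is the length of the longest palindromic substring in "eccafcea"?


Input: "eccafcea"
Checking substrings for palindromes:
  [1:3] "cc" (len 2) => palindrome
Longest palindromic substring: "cc" with length 2

2


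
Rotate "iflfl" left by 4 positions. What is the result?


Input: "iflfl", rotate left by 4
First 4 characters: "iflf"
Remaining characters: "l"
Concatenate remaining + first: "l" + "iflf" = "liflf"

liflf


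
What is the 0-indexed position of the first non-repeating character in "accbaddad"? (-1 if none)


Input: accbaddad
Character frequencies:
  'a': 3
  'b': 1
  'c': 2
  'd': 3
Scanning left to right for freq == 1:
  Position 0 ('a'): freq=3, skip
  Position 1 ('c'): freq=2, skip
  Position 2 ('c'): freq=2, skip
  Position 3 ('b'): unique! => answer = 3

3


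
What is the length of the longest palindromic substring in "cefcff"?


Input: "cefcff"
Checking substrings for palindromes:
  [2:5] "fcf" (len 3) => palindrome
  [4:6] "ff" (len 2) => palindrome
Longest palindromic substring: "fcf" with length 3

3


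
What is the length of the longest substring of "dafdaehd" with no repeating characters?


Input: "dafdaehd"
Sliding window (track last position of each char):
  Position 0 ('d'): window [0,0] length 1 -- new best
  Position 1 ('a'): window [0,1] length 2 -- new best
  Position 2 ('f'): window [0,2] length 3 -- new best
  Position 3 ('d'): repeat (last at 0), move window start to 1
  Position 3 ('d'): window [1,3] length 3
  Position 4 ('a'): repeat (last at 1), move window start to 2
  Position 4 ('a'): window [2,4] length 3
  Position 5 ('e'): window [2,5] length 4 -- new best
  Position 6 ('h'): window [2,6] length 5 -- new best
  Position 7 ('d'): repeat (last at 3), move window start to 4
  Position 7 ('d'): window [4,7] length 4
Longest substring with no repeats: "fdaeh" with length 5

5


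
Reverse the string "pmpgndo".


Input: pmpgndo
Reading characters right to left:
  Position 6: 'o'
  Position 5: 'd'
  Position 4: 'n'
  Position 3: 'g'
  Position 2: 'p'
  Position 1: 'm'
  Position 0: 'p'
Reversed: odngpmp

odngpmp


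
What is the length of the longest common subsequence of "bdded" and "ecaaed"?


LCS of "bdded" and "ecaaed"
DP table:
           e    c    a    a    e    d
      0    0    0    0    0    0    0
  b   0    0    0    0    0    0    0
  d   0    0    0    0    0    0    1
  d   0    0    0    0    0    0    1
  e   0    1    1    1    1    1    1
  d   0    1    1    1    1    1    2
LCS length = dp[5][6] = 2

2


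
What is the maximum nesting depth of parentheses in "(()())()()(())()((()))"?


Input: "(()())()()(())()((()))"
Tracking depth:
  Position 0 '(': depth becomes 1
  Position 1 '(': depth becomes 2
  Position 2 ')': depth becomes 1
  Position 3 '(': depth becomes 2
  Position 4 ')': depth becomes 1
  Position 5 ')': depth becomes 0
  Position 6 '(': depth becomes 1
  Position 7 ')': depth becomes 0
  Position 8 '(': depth becomes 1
  Position 9 ')': depth becomes 0
  Position 10 '(': depth becomes 1
  Position 11 '(': depth becomes 2
  Position 12 ')': depth becomes 1
  Position 13 ')': depth becomes 0
  Position 14 '(': depth becomes 1
  Position 15 ')': depth becomes 0
  Position 16 '(': depth becomes 1
  Position 17 '(': depth becomes 2
  Position 18 '(': depth becomes 3
  Position 19 ')': depth becomes 2
  Position 20 ')': depth becomes 1
  Position 21 ')': depth becomes 0
Maximum depth reached: 3

3


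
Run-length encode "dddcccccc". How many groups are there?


Input: dddcccccc
Scanning for consecutive runs:
  Group 1: 'd' x 3 (positions 0-2)
  Group 2: 'c' x 6 (positions 3-8)
Total groups: 2

2


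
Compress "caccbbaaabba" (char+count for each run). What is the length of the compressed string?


Input: caccbbaaabba
Runs:
  'c' x 1 => "c1"
  'a' x 1 => "a1"
  'c' x 2 => "c2"
  'b' x 2 => "b2"
  'a' x 3 => "a3"
  'b' x 2 => "b2"
  'a' x 1 => "a1"
Compressed: "c1a1c2b2a3b2a1"
Compressed length: 14

14


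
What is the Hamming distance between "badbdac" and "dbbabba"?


Comparing "badbdac" and "dbbabba" position by position:
  Position 0: 'b' vs 'd' => differ
  Position 1: 'a' vs 'b' => differ
  Position 2: 'd' vs 'b' => differ
  Position 3: 'b' vs 'a' => differ
  Position 4: 'd' vs 'b' => differ
  Position 5: 'a' vs 'b' => differ
  Position 6: 'c' vs 'a' => differ
Total differences (Hamming distance): 7

7


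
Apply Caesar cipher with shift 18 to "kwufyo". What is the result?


Caesar cipher: shift "kwufyo" by 18
  'k' (pos 10) + 18 = pos 2 = 'c'
  'w' (pos 22) + 18 = pos 14 = 'o'
  'u' (pos 20) + 18 = pos 12 = 'm'
  'f' (pos 5) + 18 = pos 23 = 'x'
  'y' (pos 24) + 18 = pos 16 = 'q'
  'o' (pos 14) + 18 = pos 6 = 'g'
Result: comxqg

comxqg


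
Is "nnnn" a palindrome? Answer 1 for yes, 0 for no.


Input: nnnn
Reversed: nnnn
  Compare pos 0 ('n') with pos 3 ('n'): match
  Compare pos 1 ('n') with pos 2 ('n'): match
Result: palindrome

1


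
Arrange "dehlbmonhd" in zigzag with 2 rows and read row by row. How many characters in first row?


Zigzag "dehlbmonhd" into 2 rows:
Placing characters:
  'd' => row 0
  'e' => row 1
  'h' => row 0
  'l' => row 1
  'b' => row 0
  'm' => row 1
  'o' => row 0
  'n' => row 1
  'h' => row 0
  'd' => row 1
Rows:
  Row 0: "dhboh"
  Row 1: "elmnd"
First row length: 5

5


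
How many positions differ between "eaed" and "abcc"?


Comparing "eaed" and "abcc" position by position:
  Position 0: 'e' vs 'a' => DIFFER
  Position 1: 'a' vs 'b' => DIFFER
  Position 2: 'e' vs 'c' => DIFFER
  Position 3: 'd' vs 'c' => DIFFER
Positions that differ: 4

4


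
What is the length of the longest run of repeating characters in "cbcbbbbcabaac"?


Input: "cbcbbbbcabaac"
Scanning for longest run:
  Position 1 ('b'): new char, reset run to 1
  Position 2 ('c'): new char, reset run to 1
  Position 3 ('b'): new char, reset run to 1
  Position 4 ('b'): continues run of 'b', length=2
  Position 5 ('b'): continues run of 'b', length=3
  Position 6 ('b'): continues run of 'b', length=4
  Position 7 ('c'): new char, reset run to 1
  Position 8 ('a'): new char, reset run to 1
  Position 9 ('b'): new char, reset run to 1
  Position 10 ('a'): new char, reset run to 1
  Position 11 ('a'): continues run of 'a', length=2
  Position 12 ('c'): new char, reset run to 1
Longest run: 'b' with length 4

4


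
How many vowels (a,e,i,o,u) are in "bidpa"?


Input: bidpa
Checking each character:
  'b' at position 0: consonant
  'i' at position 1: vowel (running total: 1)
  'd' at position 2: consonant
  'p' at position 3: consonant
  'a' at position 4: vowel (running total: 2)
Total vowels: 2

2


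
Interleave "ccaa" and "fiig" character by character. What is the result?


Interleaving "ccaa" and "fiig":
  Position 0: 'c' from first, 'f' from second => "cf"
  Position 1: 'c' from first, 'i' from second => "ci"
  Position 2: 'a' from first, 'i' from second => "ai"
  Position 3: 'a' from first, 'g' from second => "ag"
Result: cfciaiag

cfciaiag


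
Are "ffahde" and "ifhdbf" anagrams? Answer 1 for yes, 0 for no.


Strings: "ffahde", "ifhdbf"
Sorted first:  adeffh
Sorted second: bdffhi
Differ at position 0: 'a' vs 'b' => not anagrams

0


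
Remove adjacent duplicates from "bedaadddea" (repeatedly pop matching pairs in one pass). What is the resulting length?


Input: bedaadddea
Stack-based adjacent duplicate removal:
  Read 'b': push. Stack: b
  Read 'e': push. Stack: be
  Read 'd': push. Stack: bed
  Read 'a': push. Stack: beda
  Read 'a': matches stack top 'a' => pop. Stack: bed
  Read 'd': matches stack top 'd' => pop. Stack: be
  Read 'd': push. Stack: bed
  Read 'd': matches stack top 'd' => pop. Stack: be
  Read 'e': matches stack top 'e' => pop. Stack: b
  Read 'a': push. Stack: ba
Final stack: "ba" (length 2)

2


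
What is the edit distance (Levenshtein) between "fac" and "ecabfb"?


Computing edit distance: "fac" -> "ecabfb"
DP table:
           e    c    a    b    f    b
      0    1    2    3    4    5    6
  f   1    1    2    3    4    4    5
  a   2    2    2    2    3    4    5
  c   3    3    2    3    3    4    5
Edit distance = dp[3][6] = 5

5


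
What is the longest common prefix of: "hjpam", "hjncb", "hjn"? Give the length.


Words: hjpam, hjncb, hjn
  Position 0: all 'h' => match
  Position 1: all 'j' => match
  Position 2: ('p', 'n', 'n') => mismatch, stop
LCP = "hj" (length 2)

2


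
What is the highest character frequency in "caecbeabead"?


Input: caecbeabead
Character counts:
  'a': 3
  'b': 2
  'c': 2
  'd': 1
  'e': 3
Maximum frequency: 3

3


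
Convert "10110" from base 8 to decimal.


Input: "10110" in base 8
Positional expansion:
  Digit '1' (value 1) x 8^4 = 4096
  Digit '0' (value 0) x 8^3 = 0
  Digit '1' (value 1) x 8^2 = 64
  Digit '1' (value 1) x 8^1 = 8
  Digit '0' (value 0) x 8^0 = 0
Sum = 4168

4168


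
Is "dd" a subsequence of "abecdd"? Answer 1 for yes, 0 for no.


Check if "dd" is a subsequence of "abecdd"
Greedy scan:
  Position 0 ('a'): no match needed
  Position 1 ('b'): no match needed
  Position 2 ('e'): no match needed
  Position 3 ('c'): no match needed
  Position 4 ('d'): matches sub[0] = 'd'
  Position 5 ('d'): matches sub[1] = 'd'
All 2 characters matched => is a subsequence

1


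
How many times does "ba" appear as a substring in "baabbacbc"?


Searching for "ba" in "baabbacbc"
Scanning each position:
  Position 0: "ba" => MATCH
  Position 1: "aa" => no
  Position 2: "ab" => no
  Position 3: "bb" => no
  Position 4: "ba" => MATCH
  Position 5: "ac" => no
  Position 6: "cb" => no
  Position 7: "bc" => no
Total occurrences: 2

2


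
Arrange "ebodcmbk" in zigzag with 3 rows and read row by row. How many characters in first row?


Zigzag "ebodcmbk" into 3 rows:
Placing characters:
  'e' => row 0
  'b' => row 1
  'o' => row 2
  'd' => row 1
  'c' => row 0
  'm' => row 1
  'b' => row 2
  'k' => row 1
Rows:
  Row 0: "ec"
  Row 1: "bdmk"
  Row 2: "ob"
First row length: 2

2


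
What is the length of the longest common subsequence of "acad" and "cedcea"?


LCS of "acad" and "cedcea"
DP table:
           c    e    d    c    e    a
      0    0    0    0    0    0    0
  a   0    0    0    0    0    0    1
  c   0    1    1    1    1    1    1
  a   0    1    1    1    1    1    2
  d   0    1    1    2    2    2    2
LCS length = dp[4][6] = 2

2


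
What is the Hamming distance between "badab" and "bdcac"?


Comparing "badab" and "bdcac" position by position:
  Position 0: 'b' vs 'b' => same
  Position 1: 'a' vs 'd' => differ
  Position 2: 'd' vs 'c' => differ
  Position 3: 'a' vs 'a' => same
  Position 4: 'b' vs 'c' => differ
Total differences (Hamming distance): 3

3


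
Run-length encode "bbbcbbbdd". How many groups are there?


Input: bbbcbbbdd
Scanning for consecutive runs:
  Group 1: 'b' x 3 (positions 0-2)
  Group 2: 'c' x 1 (positions 3-3)
  Group 3: 'b' x 3 (positions 4-6)
  Group 4: 'd' x 2 (positions 7-8)
Total groups: 4

4


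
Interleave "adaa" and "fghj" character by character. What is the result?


Interleaving "adaa" and "fghj":
  Position 0: 'a' from first, 'f' from second => "af"
  Position 1: 'd' from first, 'g' from second => "dg"
  Position 2: 'a' from first, 'h' from second => "ah"
  Position 3: 'a' from first, 'j' from second => "aj"
Result: afdgahaj

afdgahaj


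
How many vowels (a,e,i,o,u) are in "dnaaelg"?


Input: dnaaelg
Checking each character:
  'd' at position 0: consonant
  'n' at position 1: consonant
  'a' at position 2: vowel (running total: 1)
  'a' at position 3: vowel (running total: 2)
  'e' at position 4: vowel (running total: 3)
  'l' at position 5: consonant
  'g' at position 6: consonant
Total vowels: 3

3


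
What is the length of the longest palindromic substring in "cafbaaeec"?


Input: "cafbaaeec"
Checking substrings for palindromes:
  [4:6] "aa" (len 2) => palindrome
  [6:8] "ee" (len 2) => palindrome
Longest palindromic substring: "aa" with length 2

2


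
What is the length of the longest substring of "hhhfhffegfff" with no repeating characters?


Input: "hhhfhffegfff"
Sliding window (track last position of each char):
  Position 0 ('h'): window [0,0] length 1 -- new best
  Position 1 ('h'): repeat (last at 0), move window start to 1
  Position 1 ('h'): window [1,1] length 1
  Position 2 ('h'): repeat (last at 1), move window start to 2
  Position 2 ('h'): window [2,2] length 1
  Position 3 ('f'): window [2,3] length 2 -- new best
  Position 4 ('h'): repeat (last at 2), move window start to 3
  Position 4 ('h'): window [3,4] length 2
  Position 5 ('f'): repeat (last at 3), move window start to 4
  Position 5 ('f'): window [4,5] length 2
  Position 6 ('f'): repeat (last at 5), move window start to 6
  Position 6 ('f'): window [6,6] length 1
  Position 7 ('e'): window [6,7] length 2
  Position 8 ('g'): window [6,8] length 3 -- new best
  Position 9 ('f'): repeat (last at 6), move window start to 7
  Position 9 ('f'): window [7,9] length 3
  Position 10 ('f'): repeat (last at 9), move window start to 10
  Position 10 ('f'): window [10,10] length 1
  Position 11 ('f'): repeat (last at 10), move window start to 11
  Position 11 ('f'): window [11,11] length 1
Longest substring with no repeats: "feg" with length 3

3


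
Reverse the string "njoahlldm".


Input: njoahlldm
Reading characters right to left:
  Position 8: 'm'
  Position 7: 'd'
  Position 6: 'l'
  Position 5: 'l'
  Position 4: 'h'
  Position 3: 'a'
  Position 2: 'o'
  Position 1: 'j'
  Position 0: 'n'
Reversed: mdllhaojn

mdllhaojn


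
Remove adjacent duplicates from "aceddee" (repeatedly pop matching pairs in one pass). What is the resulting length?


Input: aceddee
Stack-based adjacent duplicate removal:
  Read 'a': push. Stack: a
  Read 'c': push. Stack: ac
  Read 'e': push. Stack: ace
  Read 'd': push. Stack: aced
  Read 'd': matches stack top 'd' => pop. Stack: ace
  Read 'e': matches stack top 'e' => pop. Stack: ac
  Read 'e': push. Stack: ace
Final stack: "ace" (length 3)

3


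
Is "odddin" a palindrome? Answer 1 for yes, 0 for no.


Input: odddin
Reversed: nidddo
  Compare pos 0 ('o') with pos 5 ('n'): MISMATCH
  Compare pos 1 ('d') with pos 4 ('i'): MISMATCH
  Compare pos 2 ('d') with pos 3 ('d'): match
Result: not a palindrome

0


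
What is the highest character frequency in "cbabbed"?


Input: cbabbed
Character counts:
  'a': 1
  'b': 3
  'c': 1
  'd': 1
  'e': 1
Maximum frequency: 3

3


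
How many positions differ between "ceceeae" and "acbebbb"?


Comparing "ceceeae" and "acbebbb" position by position:
  Position 0: 'c' vs 'a' => DIFFER
  Position 1: 'e' vs 'c' => DIFFER
  Position 2: 'c' vs 'b' => DIFFER
  Position 3: 'e' vs 'e' => same
  Position 4: 'e' vs 'b' => DIFFER
  Position 5: 'a' vs 'b' => DIFFER
  Position 6: 'e' vs 'b' => DIFFER
Positions that differ: 6

6


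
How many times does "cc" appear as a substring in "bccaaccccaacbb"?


Searching for "cc" in "bccaaccccaacbb"
Scanning each position:
  Position 0: "bc" => no
  Position 1: "cc" => MATCH
  Position 2: "ca" => no
  Position 3: "aa" => no
  Position 4: "ac" => no
  Position 5: "cc" => MATCH
  Position 6: "cc" => MATCH
  Position 7: "cc" => MATCH
  Position 8: "ca" => no
  Position 9: "aa" => no
  Position 10: "ac" => no
  Position 11: "cb" => no
  Position 12: "bb" => no
Total occurrences: 4

4


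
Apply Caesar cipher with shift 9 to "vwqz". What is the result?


Caesar cipher: shift "vwqz" by 9
  'v' (pos 21) + 9 = pos 4 = 'e'
  'w' (pos 22) + 9 = pos 5 = 'f'
  'q' (pos 16) + 9 = pos 25 = 'z'
  'z' (pos 25) + 9 = pos 8 = 'i'
Result: efzi

efzi


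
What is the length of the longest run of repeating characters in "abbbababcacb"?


Input: "abbbababcacb"
Scanning for longest run:
  Position 1 ('b'): new char, reset run to 1
  Position 2 ('b'): continues run of 'b', length=2
  Position 3 ('b'): continues run of 'b', length=3
  Position 4 ('a'): new char, reset run to 1
  Position 5 ('b'): new char, reset run to 1
  Position 6 ('a'): new char, reset run to 1
  Position 7 ('b'): new char, reset run to 1
  Position 8 ('c'): new char, reset run to 1
  Position 9 ('a'): new char, reset run to 1
  Position 10 ('c'): new char, reset run to 1
  Position 11 ('b'): new char, reset run to 1
Longest run: 'b' with length 3

3


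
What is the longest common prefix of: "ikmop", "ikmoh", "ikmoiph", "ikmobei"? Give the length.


Words: ikmop, ikmoh, ikmoiph, ikmobei
  Position 0: all 'i' => match
  Position 1: all 'k' => match
  Position 2: all 'm' => match
  Position 3: all 'o' => match
  Position 4: ('p', 'h', 'i', 'b') => mismatch, stop
LCP = "ikmo" (length 4)

4


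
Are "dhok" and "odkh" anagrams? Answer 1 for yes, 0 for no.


Strings: "dhok", "odkh"
Sorted first:  dhko
Sorted second: dhko
Sorted forms match => anagrams

1


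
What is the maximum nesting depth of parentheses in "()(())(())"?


Input: "()(())(())"
Tracking depth:
  Position 0 '(': depth becomes 1
  Position 1 ')': depth becomes 0
  Position 2 '(': depth becomes 1
  Position 3 '(': depth becomes 2
  Position 4 ')': depth becomes 1
  Position 5 ')': depth becomes 0
  Position 6 '(': depth becomes 1
  Position 7 '(': depth becomes 2
  Position 8 ')': depth becomes 1
  Position 9 ')': depth becomes 0
Maximum depth reached: 2

2


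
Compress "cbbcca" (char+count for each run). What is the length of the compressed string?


Input: cbbcca
Runs:
  'c' x 1 => "c1"
  'b' x 2 => "b2"
  'c' x 2 => "c2"
  'a' x 1 => "a1"
Compressed: "c1b2c2a1"
Compressed length: 8

8


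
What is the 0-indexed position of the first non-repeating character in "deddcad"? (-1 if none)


Input: deddcad
Character frequencies:
  'a': 1
  'c': 1
  'd': 4
  'e': 1
Scanning left to right for freq == 1:
  Position 0 ('d'): freq=4, skip
  Position 1 ('e'): unique! => answer = 1

1


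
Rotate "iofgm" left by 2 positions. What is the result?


Input: "iofgm", rotate left by 2
First 2 characters: "io"
Remaining characters: "fgm"
Concatenate remaining + first: "fgm" + "io" = "fgmio"

fgmio


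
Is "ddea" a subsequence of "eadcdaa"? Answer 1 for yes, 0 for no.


Check if "ddea" is a subsequence of "eadcdaa"
Greedy scan:
  Position 0 ('e'): no match needed
  Position 1 ('a'): no match needed
  Position 2 ('d'): matches sub[0] = 'd'
  Position 3 ('c'): no match needed
  Position 4 ('d'): matches sub[1] = 'd'
  Position 5 ('a'): no match needed
  Position 6 ('a'): no match needed
Only matched 2/4 characters => not a subsequence

0


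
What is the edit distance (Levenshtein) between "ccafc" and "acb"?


Computing edit distance: "ccafc" -> "acb"
DP table:
           a    c    b
      0    1    2    3
  c   1    1    1    2
  c   2    2    1    2
  a   3    2    2    2
  f   4    3    3    3
  c   5    4    3    4
Edit distance = dp[5][3] = 4

4


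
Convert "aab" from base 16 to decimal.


Input: "aab" in base 16
Positional expansion:
  Digit 'a' (value 10) x 16^2 = 2560
  Digit 'a' (value 10) x 16^1 = 160
  Digit 'b' (value 11) x 16^0 = 11
Sum = 2731

2731


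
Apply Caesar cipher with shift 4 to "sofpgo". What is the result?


Caesar cipher: shift "sofpgo" by 4
  's' (pos 18) + 4 = pos 22 = 'w'
  'o' (pos 14) + 4 = pos 18 = 's'
  'f' (pos 5) + 4 = pos 9 = 'j'
  'p' (pos 15) + 4 = pos 19 = 't'
  'g' (pos 6) + 4 = pos 10 = 'k'
  'o' (pos 14) + 4 = pos 18 = 's'
Result: wsjtks

wsjtks


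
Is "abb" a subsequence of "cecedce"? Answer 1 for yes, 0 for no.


Check if "abb" is a subsequence of "cecedce"
Greedy scan:
  Position 0 ('c'): no match needed
  Position 1 ('e'): no match needed
  Position 2 ('c'): no match needed
  Position 3 ('e'): no match needed
  Position 4 ('d'): no match needed
  Position 5 ('c'): no match needed
  Position 6 ('e'): no match needed
Only matched 0/3 characters => not a subsequence

0


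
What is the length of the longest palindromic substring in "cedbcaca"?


Input: "cedbcaca"
Checking substrings for palindromes:
  [4:7] "cac" (len 3) => palindrome
  [5:8] "aca" (len 3) => palindrome
Longest palindromic substring: "cac" with length 3

3


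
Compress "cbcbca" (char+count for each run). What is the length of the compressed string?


Input: cbcbca
Runs:
  'c' x 1 => "c1"
  'b' x 1 => "b1"
  'c' x 1 => "c1"
  'b' x 1 => "b1"
  'c' x 1 => "c1"
  'a' x 1 => "a1"
Compressed: "c1b1c1b1c1a1"
Compressed length: 12

12


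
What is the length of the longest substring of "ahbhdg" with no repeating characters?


Input: "ahbhdg"
Sliding window (track last position of each char):
  Position 0 ('a'): window [0,0] length 1 -- new best
  Position 1 ('h'): window [0,1] length 2 -- new best
  Position 2 ('b'): window [0,2] length 3 -- new best
  Position 3 ('h'): repeat (last at 1), move window start to 2
  Position 3 ('h'): window [2,3] length 2
  Position 4 ('d'): window [2,4] length 3
  Position 5 ('g'): window [2,5] length 4 -- new best
Longest substring with no repeats: "bhdg" with length 4

4


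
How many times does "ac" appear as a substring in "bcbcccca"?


Searching for "ac" in "bcbcccca"
Scanning each position:
  Position 0: "bc" => no
  Position 1: "cb" => no
  Position 2: "bc" => no
  Position 3: "cc" => no
  Position 4: "cc" => no
  Position 5: "cc" => no
  Position 6: "ca" => no
Total occurrences: 0

0


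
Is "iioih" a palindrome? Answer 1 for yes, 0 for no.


Input: iioih
Reversed: hioii
  Compare pos 0 ('i') with pos 4 ('h'): MISMATCH
  Compare pos 1 ('i') with pos 3 ('i'): match
Result: not a palindrome

0


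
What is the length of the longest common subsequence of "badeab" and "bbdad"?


LCS of "badeab" and "bbdad"
DP table:
           b    b    d    a    d
      0    0    0    0    0    0
  b   0    1    1    1    1    1
  a   0    1    1    1    2    2
  d   0    1    1    2    2    3
  e   0    1    1    2    2    3
  a   0    1    1    2    3    3
  b   0    1    2    2    3    3
LCS length = dp[6][5] = 3

3


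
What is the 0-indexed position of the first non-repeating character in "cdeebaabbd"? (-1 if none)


Input: cdeebaabbd
Character frequencies:
  'a': 2
  'b': 3
  'c': 1
  'd': 2
  'e': 2
Scanning left to right for freq == 1:
  Position 0 ('c'): unique! => answer = 0

0


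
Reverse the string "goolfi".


Input: goolfi
Reading characters right to left:
  Position 5: 'i'
  Position 4: 'f'
  Position 3: 'l'
  Position 2: 'o'
  Position 1: 'o'
  Position 0: 'g'
Reversed: ifloog

ifloog


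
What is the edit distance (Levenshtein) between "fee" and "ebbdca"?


Computing edit distance: "fee" -> "ebbdca"
DP table:
           e    b    b    d    c    a
      0    1    2    3    4    5    6
  f   1    1    2    3    4    5    6
  e   2    1    2    3    4    5    6
  e   3    2    2    3    4    5    6
Edit distance = dp[3][6] = 6

6


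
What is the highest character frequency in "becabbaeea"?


Input: becabbaeea
Character counts:
  'a': 3
  'b': 3
  'c': 1
  'e': 3
Maximum frequency: 3

3


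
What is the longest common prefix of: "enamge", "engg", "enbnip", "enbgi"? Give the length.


Words: enamge, engg, enbnip, enbgi
  Position 0: all 'e' => match
  Position 1: all 'n' => match
  Position 2: ('a', 'g', 'b', 'b') => mismatch, stop
LCP = "en" (length 2)

2


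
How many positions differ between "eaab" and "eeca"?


Comparing "eaab" and "eeca" position by position:
  Position 0: 'e' vs 'e' => same
  Position 1: 'a' vs 'e' => DIFFER
  Position 2: 'a' vs 'c' => DIFFER
  Position 3: 'b' vs 'a' => DIFFER
Positions that differ: 3

3


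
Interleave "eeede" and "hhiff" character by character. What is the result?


Interleaving "eeede" and "hhiff":
  Position 0: 'e' from first, 'h' from second => "eh"
  Position 1: 'e' from first, 'h' from second => "eh"
  Position 2: 'e' from first, 'i' from second => "ei"
  Position 3: 'd' from first, 'f' from second => "df"
  Position 4: 'e' from first, 'f' from second => "ef"
Result: eheheidfef

eheheidfef


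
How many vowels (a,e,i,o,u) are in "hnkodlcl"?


Input: hnkodlcl
Checking each character:
  'h' at position 0: consonant
  'n' at position 1: consonant
  'k' at position 2: consonant
  'o' at position 3: vowel (running total: 1)
  'd' at position 4: consonant
  'l' at position 5: consonant
  'c' at position 6: consonant
  'l' at position 7: consonant
Total vowels: 1

1


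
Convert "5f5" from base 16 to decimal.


Input: "5f5" in base 16
Positional expansion:
  Digit '5' (value 5) x 16^2 = 1280
  Digit 'f' (value 15) x 16^1 = 240
  Digit '5' (value 5) x 16^0 = 5
Sum = 1525

1525


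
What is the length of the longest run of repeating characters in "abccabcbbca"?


Input: "abccabcbbca"
Scanning for longest run:
  Position 1 ('b'): new char, reset run to 1
  Position 2 ('c'): new char, reset run to 1
  Position 3 ('c'): continues run of 'c', length=2
  Position 4 ('a'): new char, reset run to 1
  Position 5 ('b'): new char, reset run to 1
  Position 6 ('c'): new char, reset run to 1
  Position 7 ('b'): new char, reset run to 1
  Position 8 ('b'): continues run of 'b', length=2
  Position 9 ('c'): new char, reset run to 1
  Position 10 ('a'): new char, reset run to 1
Longest run: 'c' with length 2

2


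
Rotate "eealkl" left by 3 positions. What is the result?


Input: "eealkl", rotate left by 3
First 3 characters: "eea"
Remaining characters: "lkl"
Concatenate remaining + first: "lkl" + "eea" = "lkleea"

lkleea


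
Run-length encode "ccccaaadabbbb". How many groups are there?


Input: ccccaaadabbbb
Scanning for consecutive runs:
  Group 1: 'c' x 4 (positions 0-3)
  Group 2: 'a' x 3 (positions 4-6)
  Group 3: 'd' x 1 (positions 7-7)
  Group 4: 'a' x 1 (positions 8-8)
  Group 5: 'b' x 4 (positions 9-12)
Total groups: 5

5


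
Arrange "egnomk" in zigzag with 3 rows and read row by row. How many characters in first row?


Zigzag "egnomk" into 3 rows:
Placing characters:
  'e' => row 0
  'g' => row 1
  'n' => row 2
  'o' => row 1
  'm' => row 0
  'k' => row 1
Rows:
  Row 0: "em"
  Row 1: "gok"
  Row 2: "n"
First row length: 2

2


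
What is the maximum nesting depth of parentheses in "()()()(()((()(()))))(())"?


Input: "()()()(()((()(()))))(())"
Tracking depth:
  Position 0 '(': depth becomes 1
  Position 1 ')': depth becomes 0
  Position 2 '(': depth becomes 1
  Position 3 ')': depth becomes 0
  Position 4 '(': depth becomes 1
  Position 5 ')': depth becomes 0
  Position 6 '(': depth becomes 1
  Position 7 '(': depth becomes 2
  Position 8 ')': depth becomes 1
  Position 9 '(': depth becomes 2
  Position 10 '(': depth becomes 3
  Position 11 '(': depth becomes 4
  Position 12 ')': depth becomes 3
  Position 13 '(': depth becomes 4
  Position 14 '(': depth becomes 5
  Position 15 ')': depth becomes 4
  Position 16 ')': depth becomes 3
  Position 17 ')': depth becomes 2
  Position 18 ')': depth becomes 1
  Position 19 ')': depth becomes 0
  Position 20 '(': depth becomes 1
  Position 21 '(': depth becomes 2
  Position 22 ')': depth becomes 1
  Position 23 ')': depth becomes 0
Maximum depth reached: 5

5


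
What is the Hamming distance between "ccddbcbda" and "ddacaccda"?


Comparing "ccddbcbda" and "ddacaccda" position by position:
  Position 0: 'c' vs 'd' => differ
  Position 1: 'c' vs 'd' => differ
  Position 2: 'd' vs 'a' => differ
  Position 3: 'd' vs 'c' => differ
  Position 4: 'b' vs 'a' => differ
  Position 5: 'c' vs 'c' => same
  Position 6: 'b' vs 'c' => differ
  Position 7: 'd' vs 'd' => same
  Position 8: 'a' vs 'a' => same
Total differences (Hamming distance): 6

6


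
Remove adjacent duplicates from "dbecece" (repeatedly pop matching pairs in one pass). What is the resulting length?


Input: dbecece
Stack-based adjacent duplicate removal:
  Read 'd': push. Stack: d
  Read 'b': push. Stack: db
  Read 'e': push. Stack: dbe
  Read 'c': push. Stack: dbec
  Read 'e': push. Stack: dbece
  Read 'c': push. Stack: dbecec
  Read 'e': push. Stack: dbecece
Final stack: "dbecece" (length 7)

7
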